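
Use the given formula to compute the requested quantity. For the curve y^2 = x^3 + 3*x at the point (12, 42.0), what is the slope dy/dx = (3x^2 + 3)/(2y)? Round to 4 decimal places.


Using implicit differentiation of y^2 = x^3 + 3*x:
2y * dy/dx = 3x^2 + 3
dy/dx = (3x^2 + 3)/(2y)
Numerator: 3*12^2 + 3 = 435
Denominator: 2*42.0 = 84.0
dy/dx = 435/84.0 = 5.1786

5.1786


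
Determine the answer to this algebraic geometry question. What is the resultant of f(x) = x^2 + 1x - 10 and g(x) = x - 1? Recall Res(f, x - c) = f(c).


For Res(f, x - c), we evaluate f at x = c.
f(1) = 1^2 + 1*1 - 10
= 1 + 1 - 10
= 2 - 10 = -8
Res(f, g) = -8

-8


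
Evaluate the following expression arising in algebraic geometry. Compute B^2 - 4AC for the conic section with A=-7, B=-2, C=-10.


The discriminant of a conic Ax^2 + Bxy + Cy^2 + ... = 0 is B^2 - 4AC.
B^2 = (-2)^2 = 4
4AC = 4*(-7)*(-10) = 280
Discriminant = 4 - 280 = -276

-276


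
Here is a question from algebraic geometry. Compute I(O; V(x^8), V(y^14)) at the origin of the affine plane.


The intersection multiplicity of V(x^a) and V(y^b) at the origin is:
I(O; V(x^8), V(y^14)) = dim_k(k[x,y]/(x^8, y^14))
A basis for k[x,y]/(x^8, y^14) is the set of monomials x^i * y^j
where 0 <= i < 8 and 0 <= j < 14.
The number of such monomials is 8 * 14 = 112

112


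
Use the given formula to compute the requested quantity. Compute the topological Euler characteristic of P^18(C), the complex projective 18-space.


The complex projective space P^18 has one cell in each even real dimension 0, 2, ..., 36.
The cohomology groups are H^{2k}(P^18) = Z for k = 0,...,18, and 0 otherwise.
Euler characteristic = sum of Betti numbers = 1 per even-dimensional cohomology group.
chi(P^18) = 18 + 1 = 19

19


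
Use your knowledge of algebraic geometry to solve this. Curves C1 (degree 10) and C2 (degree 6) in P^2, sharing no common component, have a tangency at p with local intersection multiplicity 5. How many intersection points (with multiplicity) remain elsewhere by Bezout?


By Bezout's theorem, the total intersection number is d1 * d2.
Total = 10 * 6 = 60
Intersection multiplicity at p = 5
Remaining intersections = 60 - 5 = 55

55


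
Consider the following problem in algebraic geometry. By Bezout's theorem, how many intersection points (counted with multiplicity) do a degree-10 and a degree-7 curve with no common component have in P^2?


Bezout's theorem states the intersection count equals the product of degrees.
Intersection count = 10 * 7 = 70

70


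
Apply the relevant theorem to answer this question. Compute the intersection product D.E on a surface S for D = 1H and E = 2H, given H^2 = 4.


Using bilinearity of the intersection pairing on a surface S:
(aH).(bH) = ab * (H.H)
We have H^2 = 4.
D.E = (1H).(2H) = 1*2*4
= 2*4
= 8

8


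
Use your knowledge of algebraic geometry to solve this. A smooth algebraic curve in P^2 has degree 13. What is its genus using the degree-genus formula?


Using the genus formula for smooth plane curves:
g = (d-1)(d-2)/2
g = (13-1)(13-2)/2
g = 12*11/2
g = 132/2 = 66

66


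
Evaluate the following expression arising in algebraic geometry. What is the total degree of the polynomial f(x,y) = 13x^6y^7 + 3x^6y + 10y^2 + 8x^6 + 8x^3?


Examine each term for its total degree (sum of exponents).
  Term '13x^6y^7' has total degree 6+7 = 13.
  Term '3x^6y' has total degree 6+1 = 7.
  Term '10y^2' has total degree 0+2 = 2.
  Term '8x^6' has total degree 6+0 = 6.
  Term '8x^3' has total degree 3+0 = 3.
The maximum total degree among all terms is 13.

13


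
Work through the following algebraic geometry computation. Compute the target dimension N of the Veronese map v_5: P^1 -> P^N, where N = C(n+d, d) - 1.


The Veronese embedding v_d: P^n -> P^N maps each point to all
degree-d monomials in n+1 homogeneous coordinates.
N = C(n+d, d) - 1
N = C(1+5, 5) - 1
N = C(6, 5) - 1
C(6, 5) = 6
N = 6 - 1 = 5

5


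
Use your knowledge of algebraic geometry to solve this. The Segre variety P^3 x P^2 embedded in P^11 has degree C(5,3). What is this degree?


The degree of the Segre variety P^3 x P^2 is C(m+n, m).
= C(5, 3)
= 10

10


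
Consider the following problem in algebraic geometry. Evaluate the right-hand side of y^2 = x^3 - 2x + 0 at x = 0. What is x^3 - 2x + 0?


Compute x^3 - 2x + 0 at x = 0:
x^3 = 0^3 = 0
(-2)*x = (-2)*0 = 0
Sum: 0 + 0 + 0 = 0

0


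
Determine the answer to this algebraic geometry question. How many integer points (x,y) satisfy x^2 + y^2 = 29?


Systematically check integer values of x where x^2 <= 29.
For each valid x, check if 29 - x^2 is a perfect square.
x=2: 29 - 4 = 25, sqrt = 5 (valid)
x=5: 29 - 25 = 4, sqrt = 2 (valid)
Total integer solutions found: 8

8


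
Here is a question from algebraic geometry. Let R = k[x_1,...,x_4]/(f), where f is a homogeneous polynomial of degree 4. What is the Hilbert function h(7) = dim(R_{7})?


For R = k[x_1,...,x_n]/(f) with f homogeneous of degree e:
The Hilbert series is (1 - t^e)/(1 - t)^n.
So h(d) = C(d+n-1, n-1) - C(d-e+n-1, n-1) for d >= e.
With n=4, e=4, d=7:
C(7+4-1, 4-1) = C(10, 3) = 120
C(7-4+4-1, 4-1) = C(6, 3) = 20
h(7) = 120 - 20 = 100

100


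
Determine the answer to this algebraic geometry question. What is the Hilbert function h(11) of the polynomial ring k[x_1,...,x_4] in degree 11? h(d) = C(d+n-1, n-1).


The Hilbert function for the polynomial ring in 4 variables is:
h(d) = C(d+n-1, n-1)
h(11) = C(11+4-1, 4-1) = C(14, 3)
= 14! / (3! * 11!)
= 364

364


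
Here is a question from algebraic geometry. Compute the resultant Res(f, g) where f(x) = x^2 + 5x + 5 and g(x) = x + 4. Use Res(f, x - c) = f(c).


For Res(f, x - c), we evaluate f at x = c.
f(-4) = (-4)^2 + 5*(-4) + 5
= 16 - 20 + 5
= -4 + 5 = 1
Res(f, g) = 1

1


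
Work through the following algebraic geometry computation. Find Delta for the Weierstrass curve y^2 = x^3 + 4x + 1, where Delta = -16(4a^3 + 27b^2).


Compute each component:
4a^3 = 4*4^3 = 4*64 = 256
27b^2 = 27*1^2 = 27*1 = 27
4a^3 + 27b^2 = 256 + 27 = 283
Delta = -16*283 = -4528

-4528


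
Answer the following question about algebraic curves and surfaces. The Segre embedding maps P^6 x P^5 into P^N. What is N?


The Segre embedding maps P^m x P^n into P^N via
all products of coordinates from each factor.
N = (m+1)(n+1) - 1
N = (6+1)(5+1) - 1
N = 7*6 - 1
N = 42 - 1 = 41

41


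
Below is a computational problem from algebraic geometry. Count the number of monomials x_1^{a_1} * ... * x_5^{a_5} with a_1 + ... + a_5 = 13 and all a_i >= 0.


The number of degree-13 monomials in 5 variables is C(d+n-1, n-1).
= C(13+5-1, 5-1) = C(17, 4)
= 2380

2380


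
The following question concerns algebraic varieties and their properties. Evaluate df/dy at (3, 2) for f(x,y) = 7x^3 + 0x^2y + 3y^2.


df/dy = 0*x^2 + 2*3*y^1
At (3,2): 0*3^2 + 2*3*2^1
= 0 + 12
= 12

12


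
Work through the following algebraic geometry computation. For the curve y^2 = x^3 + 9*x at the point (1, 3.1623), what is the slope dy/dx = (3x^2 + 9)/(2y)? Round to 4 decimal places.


Using implicit differentiation of y^2 = x^3 + 9*x:
2y * dy/dx = 3x^2 + 9
dy/dx = (3x^2 + 9)/(2y)
Numerator: 3*1^2 + 9 = 12
Denominator: 2*3.1623 = 6.3246
dy/dx = 12/6.3246 = 1.8974

1.8974


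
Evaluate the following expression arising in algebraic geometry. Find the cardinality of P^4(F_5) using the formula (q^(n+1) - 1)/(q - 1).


P^4(F_5) has (q^(n+1) - 1)/(q - 1) points.
= 5^4 + 5^3 + 5^2 + 5^1 + 5^0
= 625 + 125 + 25 + 5 + 1
= 781

781


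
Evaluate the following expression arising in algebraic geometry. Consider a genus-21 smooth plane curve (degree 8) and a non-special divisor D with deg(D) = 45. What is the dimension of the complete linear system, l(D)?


First, compute the genus of a smooth plane curve of degree 8:
g = (d-1)(d-2)/2 = (8-1)(8-2)/2 = 21
For a non-special divisor D (i.e., h^1(D) = 0), Riemann-Roch gives:
l(D) = deg(D) - g + 1
Since deg(D) = 45 >= 2g - 1 = 41, D is non-special.
l(D) = 45 - 21 + 1 = 25

25


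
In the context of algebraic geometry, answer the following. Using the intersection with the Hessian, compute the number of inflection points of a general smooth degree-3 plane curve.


For a general smooth plane curve C of degree d, the inflection points are
the intersection of C with its Hessian curve, which has degree 3(d-2).
By Bezout, the total intersection number is d * 3(d-2) = 3 * 3 = 9.
For a general curve every flex is ordinary, so each contributes
multiplicity 1 to C·Hess(C), and the number of distinct inflection
points is 3d(d-2).
Inflection points = 3*3*(3-2) = 3*3*1 = 9

9


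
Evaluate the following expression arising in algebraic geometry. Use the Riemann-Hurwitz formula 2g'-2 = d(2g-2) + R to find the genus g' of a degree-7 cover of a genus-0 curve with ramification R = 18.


Riemann-Hurwitz formula: 2g' - 2 = d(2g - 2) + R
Given: d = 7, g = 0, R = 18
2g' - 2 = 7*(2*0 - 2) + 18
2g' - 2 = 7*(-2) + 18
2g' - 2 = -14 + 18 = 4
2g' = 6
g' = 3

3


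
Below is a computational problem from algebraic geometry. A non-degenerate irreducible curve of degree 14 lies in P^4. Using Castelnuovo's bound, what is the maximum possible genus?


Castelnuovo's bound: write d - 1 = m(r-1) + epsilon with 0 <= epsilon < r-1.
d - 1 = 14 - 1 = 13
r - 1 = 4 - 1 = 3
13 = 4*3 + 1, so m = 4, epsilon = 1
pi(d, r) = m(m-1)(r-1)/2 + m*epsilon
= 4*3*3/2 + 4*1
= 36/2 + 4
= 18 + 4 = 22

22


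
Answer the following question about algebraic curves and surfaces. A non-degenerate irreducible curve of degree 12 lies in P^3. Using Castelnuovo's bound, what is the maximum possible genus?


Castelnuovo's bound: write d - 1 = m(r-1) + epsilon with 0 <= epsilon < r-1.
d - 1 = 12 - 1 = 11
r - 1 = 3 - 1 = 2
11 = 5*2 + 1, so m = 5, epsilon = 1
pi(d, r) = m(m-1)(r-1)/2 + m*epsilon
= 5*4*2/2 + 5*1
= 40/2 + 5
= 20 + 5 = 25

25


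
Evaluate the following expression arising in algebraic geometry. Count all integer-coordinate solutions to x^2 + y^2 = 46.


Systematically check integer values of x where x^2 <= 46.
For each valid x, check if 46 - x^2 is a perfect square.
Total integer solutions found: 0

0


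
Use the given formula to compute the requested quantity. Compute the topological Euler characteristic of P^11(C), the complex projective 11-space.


The complex projective space P^11 has one cell in each even real dimension 0, 2, ..., 22.
The cohomology groups are H^{2k}(P^11) = Z for k = 0,...,11, and 0 otherwise.
Euler characteristic = sum of Betti numbers = 1 per even-dimensional cohomology group.
chi(P^11) = 11 + 1 = 12

12


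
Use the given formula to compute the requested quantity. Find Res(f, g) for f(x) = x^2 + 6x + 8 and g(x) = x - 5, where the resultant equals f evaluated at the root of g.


For Res(f, x - c), we evaluate f at x = c.
f(5) = 5^2 + 6*5 + 8
= 25 + 30 + 8
= 55 + 8 = 63
Res(f, g) = 63

63


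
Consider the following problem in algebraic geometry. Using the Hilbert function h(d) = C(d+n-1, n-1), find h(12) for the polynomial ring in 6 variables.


The Hilbert function for the polynomial ring in 6 variables is:
h(d) = C(d+n-1, n-1)
h(12) = C(12+6-1, 6-1) = C(17, 5)
= 17! / (5! * 12!)
= 6188

6188


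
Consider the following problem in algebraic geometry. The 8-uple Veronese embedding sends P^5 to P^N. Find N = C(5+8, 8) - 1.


The Veronese embedding v_d: P^n -> P^N maps each point to all
degree-d monomials in n+1 homogeneous coordinates.
N = C(n+d, d) - 1
N = C(5+8, 8) - 1
N = C(13, 8) - 1
C(13, 8) = 1287
N = 1287 - 1 = 1286

1286


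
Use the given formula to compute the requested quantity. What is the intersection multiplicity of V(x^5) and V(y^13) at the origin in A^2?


The intersection multiplicity of V(x^a) and V(y^b) at the origin is:
I(O; V(x^5), V(y^13)) = dim_k(k[x,y]/(x^5, y^13))
A basis for k[x,y]/(x^5, y^13) is the set of monomials x^i * y^j
where 0 <= i < 5 and 0 <= j < 13.
The number of such monomials is 5 * 13 = 65

65


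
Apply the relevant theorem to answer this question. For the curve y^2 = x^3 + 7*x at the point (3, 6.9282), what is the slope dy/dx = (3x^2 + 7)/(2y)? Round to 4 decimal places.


Using implicit differentiation of y^2 = x^3 + 7*x:
2y * dy/dx = 3x^2 + 7
dy/dx = (3x^2 + 7)/(2y)
Numerator: 3*3^2 + 7 = 34
Denominator: 2*6.9282 = 13.8564
dy/dx = 34/13.8564 = 2.4537

2.4537


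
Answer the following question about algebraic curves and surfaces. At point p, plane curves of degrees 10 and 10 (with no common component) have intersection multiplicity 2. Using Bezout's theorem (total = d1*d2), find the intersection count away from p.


By Bezout's theorem, the total intersection number is d1 * d2.
Total = 10 * 10 = 100
Intersection multiplicity at p = 2
Remaining intersections = 100 - 2 = 98

98


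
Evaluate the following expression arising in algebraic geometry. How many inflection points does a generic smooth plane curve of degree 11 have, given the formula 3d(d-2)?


For a general smooth plane curve C of degree d, the inflection points are
the intersection of C with its Hessian curve, which has degree 3(d-2).
By Bezout, the total intersection number is d * 3(d-2) = 11 * 27 = 297.
For a general curve every flex is ordinary, so each contributes
multiplicity 1 to C·Hess(C), and the number of distinct inflection
points is 3d(d-2).
Inflection points = 3*11*(11-2) = 3*11*9 = 297

297


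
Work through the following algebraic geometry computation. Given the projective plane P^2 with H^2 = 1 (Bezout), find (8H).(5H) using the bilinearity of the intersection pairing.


Using bilinearity of the intersection pairing on the projective plane P^2:
(aH).(bH) = ab * (H.H)
We have H^2 = 1 (Bezout).
D.E = (8H).(5H) = 8*5*1
= 40*1
= 40

40


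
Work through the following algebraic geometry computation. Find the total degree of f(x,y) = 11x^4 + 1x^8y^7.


Examine each term for its total degree (sum of exponents).
  Term '11x^4' has total degree 4+0 = 4.
  Term '1x^8y^7' has total degree 8+7 = 15.
The maximum total degree among all terms is 15.

15


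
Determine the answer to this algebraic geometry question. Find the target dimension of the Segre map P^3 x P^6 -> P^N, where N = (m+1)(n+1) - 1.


The Segre embedding maps P^m x P^n into P^N via
all products of coordinates from each factor.
N = (m+1)(n+1) - 1
N = (3+1)(6+1) - 1
N = 4*7 - 1
N = 28 - 1 = 27

27


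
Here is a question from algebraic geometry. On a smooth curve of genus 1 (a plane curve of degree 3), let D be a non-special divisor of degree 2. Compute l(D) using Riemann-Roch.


First, compute the genus of a smooth plane curve of degree 3:
g = (d-1)(d-2)/2 = (3-1)(3-2)/2 = 1
For a non-special divisor D (i.e., h^1(D) = 0), Riemann-Roch gives:
l(D) = deg(D) - g + 1
Since deg(D) = 2 >= 2g - 1 = 1, D is non-special.
l(D) = 2 - 1 + 1 = 2

2


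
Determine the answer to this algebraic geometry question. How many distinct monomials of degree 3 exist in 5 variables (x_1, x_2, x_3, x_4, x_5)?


The number of degree-3 monomials in 5 variables is C(d+n-1, n-1).
= C(3+5-1, 5-1) = C(7, 4)
= 35

35


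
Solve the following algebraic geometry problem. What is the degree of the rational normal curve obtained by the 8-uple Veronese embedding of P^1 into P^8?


The rational normal curve in P^8 is the image of P^1 under the 8-uple Veronese.
A general hyperplane in P^8 pulls back to a degree-8 form on P^1, which has 8 zeros,
so the curve meets a general hyperplane in 8 points. Degree = 8.

8


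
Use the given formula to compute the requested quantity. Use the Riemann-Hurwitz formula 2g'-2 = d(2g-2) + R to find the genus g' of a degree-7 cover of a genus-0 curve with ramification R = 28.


Riemann-Hurwitz formula: 2g' - 2 = d(2g - 2) + R
Given: d = 7, g = 0, R = 28
2g' - 2 = 7*(2*0 - 2) + 28
2g' - 2 = 7*(-2) + 28
2g' - 2 = -14 + 28 = 14
2g' = 16
g' = 8

8


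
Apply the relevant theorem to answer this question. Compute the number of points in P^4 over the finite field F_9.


P^4(F_9) has (q^(n+1) - 1)/(q - 1) points.
= 9^4 + 9^3 + 9^2 + 9^1 + 9^0
= 6561 + 729 + 81 + 9 + 1
= 7381

7381


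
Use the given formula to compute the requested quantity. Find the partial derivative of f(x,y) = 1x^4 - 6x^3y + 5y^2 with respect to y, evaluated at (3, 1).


df/dy = (-6)*x^3 + 2*5*y^1
At (3,1): (-6)*3^3 + 2*5*1^1
= -162 + 10
= -152

-152


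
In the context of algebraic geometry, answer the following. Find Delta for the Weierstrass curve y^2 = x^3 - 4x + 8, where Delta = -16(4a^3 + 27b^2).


Compute each component:
4a^3 = 4*(-4)^3 = 4*(-64) = -256
27b^2 = 27*8^2 = 27*64 = 1728
4a^3 + 27b^2 = -256 + 1728 = 1472
Delta = -16*1472 = -23552

-23552


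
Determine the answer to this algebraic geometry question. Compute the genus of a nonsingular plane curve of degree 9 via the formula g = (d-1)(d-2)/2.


Using the genus formula for smooth plane curves:
g = (d-1)(d-2)/2
g = (9-1)(9-2)/2
g = 8*7/2
g = 56/2 = 28

28


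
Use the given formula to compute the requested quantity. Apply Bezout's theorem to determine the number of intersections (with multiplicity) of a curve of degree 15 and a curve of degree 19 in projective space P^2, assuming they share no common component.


Bezout's theorem states the intersection count equals the product of degrees.
Intersection count = 15 * 19 = 285

285


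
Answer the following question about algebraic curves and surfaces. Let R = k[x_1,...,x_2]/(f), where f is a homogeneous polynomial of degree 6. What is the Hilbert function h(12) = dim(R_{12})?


For R = k[x_1,...,x_n]/(f) with f homogeneous of degree e:
The Hilbert series is (1 - t^e)/(1 - t)^n.
So h(d) = C(d+n-1, n-1) - C(d-e+n-1, n-1) for d >= e.
With n=2, e=6, d=12:
C(12+2-1, 2-1) = C(13, 1) = 13
C(12-6+2-1, 2-1) = C(7, 1) = 7
h(12) = 13 - 7 = 6

6


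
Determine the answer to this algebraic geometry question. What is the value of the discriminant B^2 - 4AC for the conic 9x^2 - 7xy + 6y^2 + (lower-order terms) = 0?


The discriminant of a conic Ax^2 + Bxy + Cy^2 + ... = 0 is B^2 - 4AC.
B^2 = (-7)^2 = 49
4AC = 4*9*6 = 216
Discriminant = 49 - 216 = -167

-167


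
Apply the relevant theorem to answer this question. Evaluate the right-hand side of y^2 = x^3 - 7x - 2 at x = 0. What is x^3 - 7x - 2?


Compute x^3 - 7x - 2 at x = 0:
x^3 = 0^3 = 0
(-7)*x = (-7)*0 = 0
Sum: 0 + 0 - 2 = -2

-2


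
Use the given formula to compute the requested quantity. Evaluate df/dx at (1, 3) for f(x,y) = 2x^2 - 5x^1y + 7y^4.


df/dx = 2*2*x^1 + 1*(-5)*x^0*y
At (1,3): 2*2*1^1 + 1*(-5)*1^0*3
= 4 - 15
= -11

-11


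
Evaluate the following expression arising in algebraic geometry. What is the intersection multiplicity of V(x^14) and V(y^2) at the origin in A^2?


The intersection multiplicity of V(x^a) and V(y^b) at the origin is:
I(O; V(x^14), V(y^2)) = dim_k(k[x,y]/(x^14, y^2))
A basis for k[x,y]/(x^14, y^2) is the set of monomials x^i * y^j
where 0 <= i < 14 and 0 <= j < 2.
The number of such monomials is 14 * 2 = 28

28


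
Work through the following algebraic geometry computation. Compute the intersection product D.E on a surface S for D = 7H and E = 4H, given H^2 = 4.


Using bilinearity of the intersection pairing on a surface S:
(aH).(bH) = ab * (H.H)
We have H^2 = 4.
D.E = (7H).(4H) = 7*4*4
= 28*4
= 112

112


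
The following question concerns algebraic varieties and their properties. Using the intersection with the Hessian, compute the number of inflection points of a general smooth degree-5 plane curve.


For a general smooth plane curve C of degree d, the inflection points are
the intersection of C with its Hessian curve, which has degree 3(d-2).
By Bezout, the total intersection number is d * 3(d-2) = 5 * 9 = 45.
For a general curve every flex is ordinary, so each contributes
multiplicity 1 to C·Hess(C), and the number of distinct inflection
points is 3d(d-2).
Inflection points = 3*5*(5-2) = 3*5*3 = 45

45


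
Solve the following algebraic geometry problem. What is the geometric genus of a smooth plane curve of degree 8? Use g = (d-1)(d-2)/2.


Using the genus formula for smooth plane curves:
g = (d-1)(d-2)/2
g = (8-1)(8-2)/2
g = 7*6/2
g = 42/2 = 21

21


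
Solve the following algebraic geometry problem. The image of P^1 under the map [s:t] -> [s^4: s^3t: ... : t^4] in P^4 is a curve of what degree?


The rational normal curve in P^4 is the image of P^1 under the 4-uple Veronese.
A general hyperplane in P^4 pulls back to a degree-4 form on P^1, which has 4 zeros,
so the curve meets a general hyperplane in 4 points. Degree = 4.

4


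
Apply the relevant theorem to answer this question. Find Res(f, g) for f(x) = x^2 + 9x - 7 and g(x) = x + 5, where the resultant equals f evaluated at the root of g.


For Res(f, x - c), we evaluate f at x = c.
f(-5) = (-5)^2 + 9*(-5) - 7
= 25 - 45 - 7
= -20 - 7 = -27
Res(f, g) = -27

-27


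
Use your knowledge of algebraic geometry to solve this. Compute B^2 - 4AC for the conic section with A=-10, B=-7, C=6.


The discriminant of a conic Ax^2 + Bxy + Cy^2 + ... = 0 is B^2 - 4AC.
B^2 = (-7)^2 = 49
4AC = 4*(-10)*6 = -240
Discriminant = 49 + 240 = 289

289


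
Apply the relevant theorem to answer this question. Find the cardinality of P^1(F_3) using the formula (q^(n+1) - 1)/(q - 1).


P^1(F_3) has (q^(n+1) - 1)/(q - 1) points.
= 3^1 + 3^0
= 3 + 1
= 4

4


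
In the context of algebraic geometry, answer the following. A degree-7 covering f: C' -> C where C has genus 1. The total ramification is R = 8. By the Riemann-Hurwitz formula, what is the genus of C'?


Riemann-Hurwitz formula: 2g' - 2 = d(2g - 2) + R
Given: d = 7, g = 1, R = 8
2g' - 2 = 7*(2*1 - 2) + 8
2g' - 2 = 7*0 + 8
2g' - 2 = 0 + 8 = 8
2g' = 10
g' = 5

5


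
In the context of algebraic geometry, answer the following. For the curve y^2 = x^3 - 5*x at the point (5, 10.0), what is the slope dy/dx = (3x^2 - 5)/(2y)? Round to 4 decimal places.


Using implicit differentiation of y^2 = x^3 - 5*x:
2y * dy/dx = 3x^2 - 5
dy/dx = (3x^2 - 5)/(2y)
Numerator: 3*5^2 - 5 = 70
Denominator: 2*10.0 = 20.0
dy/dx = 70/20.0 = 3.5000

3.5000


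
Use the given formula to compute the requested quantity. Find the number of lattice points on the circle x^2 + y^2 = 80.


Systematically check integer values of x where x^2 <= 80.
For each valid x, check if 80 - x^2 is a perfect square.
x=4: 80 - 16 = 64, sqrt = 8 (valid)
x=8: 80 - 64 = 16, sqrt = 4 (valid)
Total integer solutions found: 8

8


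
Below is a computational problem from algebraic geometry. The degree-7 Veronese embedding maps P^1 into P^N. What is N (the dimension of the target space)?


The Veronese embedding v_d: P^n -> P^N maps each point to all
degree-d monomials in n+1 homogeneous coordinates.
N = C(n+d, d) - 1
N = C(1+7, 7) - 1
N = C(8, 7) - 1
C(8, 7) = 8
N = 8 - 1 = 7

7


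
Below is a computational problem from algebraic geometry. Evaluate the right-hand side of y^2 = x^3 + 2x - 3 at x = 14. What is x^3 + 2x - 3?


Compute x^3 + 2x - 3 at x = 14:
x^3 = 14^3 = 2744
2*x = 2*14 = 28
Sum: 2744 + 28 - 3 = 2769

2769


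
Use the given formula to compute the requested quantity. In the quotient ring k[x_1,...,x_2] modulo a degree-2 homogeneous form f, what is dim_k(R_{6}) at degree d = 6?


For R = k[x_1,...,x_n]/(f) with f homogeneous of degree e:
The Hilbert series is (1 - t^e)/(1 - t)^n.
So h(d) = C(d+n-1, n-1) - C(d-e+n-1, n-1) for d >= e.
With n=2, e=2, d=6:
C(6+2-1, 2-1) = C(7, 1) = 7
C(6-2+2-1, 2-1) = C(5, 1) = 5
h(6) = 7 - 5 = 2

2


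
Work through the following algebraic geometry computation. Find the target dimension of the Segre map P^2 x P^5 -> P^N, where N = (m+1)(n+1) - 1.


The Segre embedding maps P^m x P^n into P^N via
all products of coordinates from each factor.
N = (m+1)(n+1) - 1
N = (2+1)(5+1) - 1
N = 3*6 - 1
N = 18 - 1 = 17

17


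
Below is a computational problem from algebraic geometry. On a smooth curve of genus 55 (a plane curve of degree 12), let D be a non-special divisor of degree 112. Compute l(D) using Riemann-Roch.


First, compute the genus of a smooth plane curve of degree 12:
g = (d-1)(d-2)/2 = (12-1)(12-2)/2 = 55
For a non-special divisor D (i.e., h^1(D) = 0), Riemann-Roch gives:
l(D) = deg(D) - g + 1
Since deg(D) = 112 >= 2g - 1 = 109, D is non-special.
l(D) = 112 - 55 + 1 = 58

58


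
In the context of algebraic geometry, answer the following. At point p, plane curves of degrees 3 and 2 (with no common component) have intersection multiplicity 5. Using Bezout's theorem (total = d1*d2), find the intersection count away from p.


By Bezout's theorem, the total intersection number is d1 * d2.
Total = 3 * 2 = 6
Intersection multiplicity at p = 5
Remaining intersections = 6 - 5 = 1

1


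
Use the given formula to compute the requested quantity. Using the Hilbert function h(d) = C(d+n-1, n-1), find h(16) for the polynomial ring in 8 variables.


The Hilbert function for the polynomial ring in 8 variables is:
h(d) = C(d+n-1, n-1)
h(16) = C(16+8-1, 8-1) = C(23, 7)
= 23! / (7! * 16!)
= 245157

245157


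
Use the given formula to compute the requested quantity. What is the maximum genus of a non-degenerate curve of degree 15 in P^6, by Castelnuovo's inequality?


Castelnuovo's bound: write d - 1 = m(r-1) + epsilon with 0 <= epsilon < r-1.
d - 1 = 15 - 1 = 14
r - 1 = 6 - 1 = 5
14 = 2*5 + 4, so m = 2, epsilon = 4
pi(d, r) = m(m-1)(r-1)/2 + m*epsilon
= 2*1*5/2 + 2*4
= 10/2 + 8
= 5 + 8 = 13

13


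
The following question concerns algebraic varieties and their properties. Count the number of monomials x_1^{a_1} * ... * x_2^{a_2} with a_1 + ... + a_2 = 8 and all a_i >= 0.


The number of degree-8 monomials in 2 variables is C(d+n-1, n-1).
= C(8+2-1, 2-1) = C(9, 1)
= 9

9


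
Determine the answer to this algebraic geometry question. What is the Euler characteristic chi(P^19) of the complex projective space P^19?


The complex projective space P^19 has one cell in each even real dimension 0, 2, ..., 38.
The cohomology groups are H^{2k}(P^19) = Z for k = 0,...,19, and 0 otherwise.
Euler characteristic = sum of Betti numbers = 1 per even-dimensional cohomology group.
chi(P^19) = 19 + 1 = 20

20


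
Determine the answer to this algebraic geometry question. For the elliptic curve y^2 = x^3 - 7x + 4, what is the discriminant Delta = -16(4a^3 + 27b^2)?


Compute each component:
4a^3 = 4*(-7)^3 = 4*(-343) = -1372
27b^2 = 27*4^2 = 27*16 = 432
4a^3 + 27b^2 = -1372 + 432 = -940
Delta = -16*(-940) = 15040

15040


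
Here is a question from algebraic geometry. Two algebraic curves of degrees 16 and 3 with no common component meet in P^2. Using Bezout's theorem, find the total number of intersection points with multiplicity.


Bezout's theorem states the intersection count equals the product of degrees.
Intersection count = 16 * 3 = 48

48


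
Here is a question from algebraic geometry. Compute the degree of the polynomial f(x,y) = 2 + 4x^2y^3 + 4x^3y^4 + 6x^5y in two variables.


Examine each term for its total degree (sum of exponents).
  Term '2' has total degree 0+0 = 0.
  Term '4x^2y^3' has total degree 2+3 = 5.
  Term '4x^3y^4' has total degree 3+4 = 7.
  Term '6x^5y' has total degree 5+1 = 6.
The maximum total degree among all terms is 7.

7


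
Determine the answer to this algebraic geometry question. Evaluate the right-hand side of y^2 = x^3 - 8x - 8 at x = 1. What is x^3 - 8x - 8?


Compute x^3 - 8x - 8 at x = 1:
x^3 = 1^3 = 1
(-8)*x = (-8)*1 = -8
Sum: 1 - 8 - 8 = -15

-15


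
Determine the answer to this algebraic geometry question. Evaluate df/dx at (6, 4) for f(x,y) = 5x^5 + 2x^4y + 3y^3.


df/dx = 5*5*x^4 + 4*2*x^3*y
At (6,4): 5*5*6^4 + 4*2*6^3*4
= 32400 + 6912
= 39312

39312


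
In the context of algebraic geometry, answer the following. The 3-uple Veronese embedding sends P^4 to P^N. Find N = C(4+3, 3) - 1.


The Veronese embedding v_d: P^n -> P^N maps each point to all
degree-d monomials in n+1 homogeneous coordinates.
N = C(n+d, d) - 1
N = C(4+3, 3) - 1
N = C(7, 3) - 1
C(7, 3) = 35
N = 35 - 1 = 34

34


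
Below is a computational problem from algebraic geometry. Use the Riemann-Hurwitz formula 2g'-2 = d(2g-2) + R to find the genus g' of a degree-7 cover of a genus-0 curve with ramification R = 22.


Riemann-Hurwitz formula: 2g' - 2 = d(2g - 2) + R
Given: d = 7, g = 0, R = 22
2g' - 2 = 7*(2*0 - 2) + 22
2g' - 2 = 7*(-2) + 22
2g' - 2 = -14 + 22 = 8
2g' = 10
g' = 5

5


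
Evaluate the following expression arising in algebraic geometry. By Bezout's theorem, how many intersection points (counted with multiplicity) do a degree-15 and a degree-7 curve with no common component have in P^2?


Bezout's theorem states the intersection count equals the product of degrees.
Intersection count = 15 * 7 = 105

105


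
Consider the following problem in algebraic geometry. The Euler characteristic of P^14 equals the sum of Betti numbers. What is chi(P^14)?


The complex projective space P^14 has one cell in each even real dimension 0, 2, ..., 28.
The cohomology groups are H^{2k}(P^14) = Z for k = 0,...,14, and 0 otherwise.
Euler characteristic = sum of Betti numbers = 1 per even-dimensional cohomology group.
chi(P^14) = 14 + 1 = 15

15


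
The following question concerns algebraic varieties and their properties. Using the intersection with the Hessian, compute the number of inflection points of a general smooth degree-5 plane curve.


For a general smooth plane curve C of degree d, the inflection points are
the intersection of C with its Hessian curve, which has degree 3(d-2).
By Bezout, the total intersection number is d * 3(d-2) = 5 * 9 = 45.
For a general curve every flex is ordinary, so each contributes
multiplicity 1 to C·Hess(C), and the number of distinct inflection
points is 3d(d-2).
Inflection points = 3*5*(5-2) = 3*5*3 = 45

45


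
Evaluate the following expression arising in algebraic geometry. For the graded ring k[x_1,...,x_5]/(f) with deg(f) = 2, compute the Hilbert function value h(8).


For R = k[x_1,...,x_n]/(f) with f homogeneous of degree e:
The Hilbert series is (1 - t^e)/(1 - t)^n.
So h(d) = C(d+n-1, n-1) - C(d-e+n-1, n-1) for d >= e.
With n=5, e=2, d=8:
C(8+5-1, 5-1) = C(12, 4) = 495
C(8-2+5-1, 5-1) = C(10, 4) = 210
h(8) = 495 - 210 = 285

285


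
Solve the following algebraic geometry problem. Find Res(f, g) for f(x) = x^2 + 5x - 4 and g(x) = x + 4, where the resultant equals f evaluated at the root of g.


For Res(f, x - c), we evaluate f at x = c.
f(-4) = (-4)^2 + 5*(-4) - 4
= 16 - 20 - 4
= -4 - 4 = -8
Res(f, g) = -8

-8


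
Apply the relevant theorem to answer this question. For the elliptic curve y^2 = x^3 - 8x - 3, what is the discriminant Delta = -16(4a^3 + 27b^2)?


Compute each component:
4a^3 = 4*(-8)^3 = 4*(-512) = -2048
27b^2 = 27*(-3)^2 = 27*9 = 243
4a^3 + 27b^2 = -2048 + 243 = -1805
Delta = -16*(-1805) = 28880

28880


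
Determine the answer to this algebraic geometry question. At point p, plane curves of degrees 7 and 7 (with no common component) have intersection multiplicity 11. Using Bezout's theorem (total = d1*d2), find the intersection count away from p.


By Bezout's theorem, the total intersection number is d1 * d2.
Total = 7 * 7 = 49
Intersection multiplicity at p = 11
Remaining intersections = 49 - 11 = 38

38


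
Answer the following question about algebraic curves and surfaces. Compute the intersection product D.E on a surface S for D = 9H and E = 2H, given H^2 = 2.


Using bilinearity of the intersection pairing on a surface S:
(aH).(bH) = ab * (H.H)
We have H^2 = 2.
D.E = (9H).(2H) = 9*2*2
= 18*2
= 36

36


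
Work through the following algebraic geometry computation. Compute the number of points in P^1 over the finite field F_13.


P^1(F_13) has (q^(n+1) - 1)/(q - 1) points.
= 13^1 + 13^0
= 13 + 1
= 14

14


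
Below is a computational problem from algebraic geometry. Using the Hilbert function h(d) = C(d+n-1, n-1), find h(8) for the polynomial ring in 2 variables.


The Hilbert function for the polynomial ring in 2 variables is:
h(d) = C(d+n-1, n-1)
h(8) = C(8+2-1, 2-1) = C(9, 1)
= 9! / (1! * 8!)
= 9

9


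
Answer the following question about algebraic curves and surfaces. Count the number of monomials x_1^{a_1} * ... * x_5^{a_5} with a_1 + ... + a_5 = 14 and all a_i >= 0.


The number of degree-14 monomials in 5 variables is C(d+n-1, n-1).
= C(14+5-1, 5-1) = C(18, 4)
= 3060

3060


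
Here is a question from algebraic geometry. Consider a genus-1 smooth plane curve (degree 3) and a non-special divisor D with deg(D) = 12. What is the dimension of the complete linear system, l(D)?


First, compute the genus of a smooth plane curve of degree 3:
g = (d-1)(d-2)/2 = (3-1)(3-2)/2 = 1
For a non-special divisor D (i.e., h^1(D) = 0), Riemann-Roch gives:
l(D) = deg(D) - g + 1
Since deg(D) = 12 >= 2g - 1 = 1, D is non-special.
l(D) = 12 - 1 + 1 = 12

12


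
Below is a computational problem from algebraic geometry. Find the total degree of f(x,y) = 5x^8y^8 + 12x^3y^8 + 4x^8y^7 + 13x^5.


Examine each term for its total degree (sum of exponents).
  Term '5x^8y^8' has total degree 8+8 = 16.
  Term '12x^3y^8' has total degree 3+8 = 11.
  Term '4x^8y^7' has total degree 8+7 = 15.
  Term '13x^5' has total degree 5+0 = 5.
The maximum total degree among all terms is 16.

16


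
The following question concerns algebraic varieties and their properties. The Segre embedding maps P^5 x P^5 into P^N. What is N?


The Segre embedding maps P^m x P^n into P^N via
all products of coordinates from each factor.
N = (m+1)(n+1) - 1
N = (5+1)(5+1) - 1
N = 6*6 - 1
N = 36 - 1 = 35

35


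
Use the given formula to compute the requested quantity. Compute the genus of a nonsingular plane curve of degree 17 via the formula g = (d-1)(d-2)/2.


Using the genus formula for smooth plane curves:
g = (d-1)(d-2)/2
g = (17-1)(17-2)/2
g = 16*15/2
g = 240/2 = 120

120


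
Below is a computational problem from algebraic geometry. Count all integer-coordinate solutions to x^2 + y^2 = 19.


Systematically check integer values of x where x^2 <= 19.
For each valid x, check if 19 - x^2 is a perfect square.
Total integer solutions found: 0

0


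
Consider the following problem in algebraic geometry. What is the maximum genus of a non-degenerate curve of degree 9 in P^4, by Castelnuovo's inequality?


Castelnuovo's bound: write d - 1 = m(r-1) + epsilon with 0 <= epsilon < r-1.
d - 1 = 9 - 1 = 8
r - 1 = 4 - 1 = 3
8 = 2*3 + 2, so m = 2, epsilon = 2
pi(d, r) = m(m-1)(r-1)/2 + m*epsilon
= 2*1*3/2 + 2*2
= 6/2 + 4
= 3 + 4 = 7

7


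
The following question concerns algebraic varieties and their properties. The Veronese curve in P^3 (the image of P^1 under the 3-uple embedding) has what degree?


The rational normal curve in P^3 is the image of P^1 under the 3-uple Veronese.
A general hyperplane in P^3 pulls back to a degree-3 form on P^1, which has 3 zeros,
so the curve meets a general hyperplane in 3 points. Degree = 3.

3


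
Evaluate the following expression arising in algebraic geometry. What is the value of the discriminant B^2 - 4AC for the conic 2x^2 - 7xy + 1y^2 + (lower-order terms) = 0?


The discriminant of a conic Ax^2 + Bxy + Cy^2 + ... = 0 is B^2 - 4AC.
B^2 = (-7)^2 = 49
4AC = 4*2*1 = 8
Discriminant = 49 - 8 = 41

41


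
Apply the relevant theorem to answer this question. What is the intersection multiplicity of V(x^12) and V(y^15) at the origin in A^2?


The intersection multiplicity of V(x^a) and V(y^b) at the origin is:
I(O; V(x^12), V(y^15)) = dim_k(k[x,y]/(x^12, y^15))
A basis for k[x,y]/(x^12, y^15) is the set of monomials x^i * y^j
where 0 <= i < 12 and 0 <= j < 15.
The number of such monomials is 12 * 15 = 180

180


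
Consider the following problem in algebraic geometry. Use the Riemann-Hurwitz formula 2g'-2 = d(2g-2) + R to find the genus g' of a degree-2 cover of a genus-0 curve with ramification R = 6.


Riemann-Hurwitz formula: 2g' - 2 = d(2g - 2) + R
Given: d = 2, g = 0, R = 6
2g' - 2 = 2*(2*0 - 2) + 6
2g' - 2 = 2*(-2) + 6
2g' - 2 = -4 + 6 = 2
2g' = 4
g' = 2

2


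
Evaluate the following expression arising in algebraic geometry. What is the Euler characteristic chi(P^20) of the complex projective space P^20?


The complex projective space P^20 has one cell in each even real dimension 0, 2, ..., 40.
The cohomology groups are H^{2k}(P^20) = Z for k = 0,...,20, and 0 otherwise.
Euler characteristic = sum of Betti numbers = 1 per even-dimensional cohomology group.
chi(P^20) = 20 + 1 = 21

21


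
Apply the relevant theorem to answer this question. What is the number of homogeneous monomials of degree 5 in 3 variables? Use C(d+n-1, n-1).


The number of degree-5 monomials in 3 variables is C(d+n-1, n-1).
= C(5+3-1, 3-1) = C(7, 2)
= 21

21


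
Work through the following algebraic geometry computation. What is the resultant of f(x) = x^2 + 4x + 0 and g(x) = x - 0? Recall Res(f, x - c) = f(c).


For Res(f, x - c), we evaluate f at x = c.
f(0) = 0^2 + 4*0 + 0
= 0 + 0 + 0
= 0 + 0 = 0
Res(f, g) = 0

0


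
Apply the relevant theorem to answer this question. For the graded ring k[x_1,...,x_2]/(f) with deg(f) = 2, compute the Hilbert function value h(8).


For R = k[x_1,...,x_n]/(f) with f homogeneous of degree e:
The Hilbert series is (1 - t^e)/(1 - t)^n.
So h(d) = C(d+n-1, n-1) - C(d-e+n-1, n-1) for d >= e.
With n=2, e=2, d=8:
C(8+2-1, 2-1) = C(9, 1) = 9
C(8-2+2-1, 2-1) = C(7, 1) = 7
h(8) = 9 - 7 = 2

2


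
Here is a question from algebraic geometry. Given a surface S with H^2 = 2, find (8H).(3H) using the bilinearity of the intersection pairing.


Using bilinearity of the intersection pairing on a surface S:
(aH).(bH) = ab * (H.H)
We have H^2 = 2.
D.E = (8H).(3H) = 8*3*2
= 24*2
= 48

48


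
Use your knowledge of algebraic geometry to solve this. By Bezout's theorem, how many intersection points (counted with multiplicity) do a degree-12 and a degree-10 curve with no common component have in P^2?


Bezout's theorem states the intersection count equals the product of degrees.
Intersection count = 12 * 10 = 120

120


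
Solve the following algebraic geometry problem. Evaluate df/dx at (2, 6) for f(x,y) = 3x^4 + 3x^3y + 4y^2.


df/dx = 4*3*x^3 + 3*3*x^2*y
At (2,6): 4*3*2^3 + 3*3*2^2*6
= 96 + 216
= 312

312


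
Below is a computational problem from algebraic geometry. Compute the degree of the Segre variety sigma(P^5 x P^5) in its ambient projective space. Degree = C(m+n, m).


The degree of the Segre variety P^5 x P^5 is C(m+n, m).
= C(10, 5)
= 252

252


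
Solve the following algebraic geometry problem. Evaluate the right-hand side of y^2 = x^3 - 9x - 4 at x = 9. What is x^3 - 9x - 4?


Compute x^3 - 9x - 4 at x = 9:
x^3 = 9^3 = 729
(-9)*x = (-9)*9 = -81
Sum: 729 - 81 - 4 = 644

644


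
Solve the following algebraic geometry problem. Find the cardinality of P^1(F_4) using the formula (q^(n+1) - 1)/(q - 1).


P^1(F_4) has (q^(n+1) - 1)/(q - 1) points.
= 4^1 + 4^0
= 4 + 1
= 5

5


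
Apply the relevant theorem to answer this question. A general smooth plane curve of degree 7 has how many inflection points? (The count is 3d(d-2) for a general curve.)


For a general smooth plane curve C of degree d, the inflection points are
the intersection of C with its Hessian curve, which has degree 3(d-2).
By Bezout, the total intersection number is d * 3(d-2) = 7 * 15 = 105.
For a general curve every flex is ordinary, so each contributes
multiplicity 1 to C·Hess(C), and the number of distinct inflection
points is 3d(d-2).
Inflection points = 3*7*(7-2) = 3*7*5 = 105

105


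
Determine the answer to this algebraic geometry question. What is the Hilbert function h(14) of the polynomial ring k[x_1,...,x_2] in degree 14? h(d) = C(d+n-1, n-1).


The Hilbert function for the polynomial ring in 2 variables is:
h(d) = C(d+n-1, n-1)
h(14) = C(14+2-1, 2-1) = C(15, 1)
= 15! / (1! * 14!)
= 15

15


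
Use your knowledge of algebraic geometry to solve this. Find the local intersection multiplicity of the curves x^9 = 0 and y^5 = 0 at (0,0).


The intersection multiplicity of V(x^a) and V(y^b) at the origin is:
I(O; V(x^9), V(y^5)) = dim_k(k[x,y]/(x^9, y^5))
A basis for k[x,y]/(x^9, y^5) is the set of monomials x^i * y^j
where 0 <= i < 9 and 0 <= j < 5.
The number of such monomials is 9 * 5 = 45

45
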